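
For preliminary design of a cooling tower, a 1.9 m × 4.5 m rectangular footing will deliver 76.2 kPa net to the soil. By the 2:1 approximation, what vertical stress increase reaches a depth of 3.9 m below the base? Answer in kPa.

Δσ_z ≈ 13.4 kPa

By the 2:1 method the load spreads at 1 horizontal : 2 vertical, so at depth z the loaded area has grown by z in each plan dimension:
Δσ = qBL/((B+z)(L+z)) = 76.2×1.9×4.5/((1.9+3.9)(4.5+3.9)) = 13.373 kPa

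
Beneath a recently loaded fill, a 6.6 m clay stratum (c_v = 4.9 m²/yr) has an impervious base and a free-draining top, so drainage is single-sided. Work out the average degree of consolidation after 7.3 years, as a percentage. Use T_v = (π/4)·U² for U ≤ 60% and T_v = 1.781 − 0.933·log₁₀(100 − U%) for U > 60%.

Drainage path length: H_d = H = 6.6 m (single drainage).
T_v = c_v·t/H_d² = 4.9×7.3/6.6² = 0.82117.
T_v = 0.82117 corresponds to the U > 60% branch:
U = 1 − 10^((1.781 − T_v)/0.933)/100 = 0.8932

U ≈ 89.3 %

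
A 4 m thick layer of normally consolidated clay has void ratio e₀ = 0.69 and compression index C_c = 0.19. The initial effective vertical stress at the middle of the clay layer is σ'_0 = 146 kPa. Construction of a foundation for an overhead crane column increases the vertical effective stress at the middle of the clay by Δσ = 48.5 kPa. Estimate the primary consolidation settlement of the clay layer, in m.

Final effective stress: σ'_f = σ'_0 + Δσ = 146 + 48.5 = 194.5 kPa.
Normally consolidated clay, so the full stress increment lies on the virgin compression line:
S_c = C_c·H/(1+e₀)·log₁₀(σ'_f/σ'_0) = 0.19×4/(1+0.69)×log₁₀(194.5/146)
    = 0.4497 × 0.12457 = 0.05602 m

S_c ≈ 0.056 m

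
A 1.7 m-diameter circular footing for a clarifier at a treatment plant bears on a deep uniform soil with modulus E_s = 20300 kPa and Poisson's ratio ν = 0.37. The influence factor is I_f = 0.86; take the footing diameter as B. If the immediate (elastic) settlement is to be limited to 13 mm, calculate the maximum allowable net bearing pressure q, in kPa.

S_e = q·B·(1−ν²)/E_s · I_f  ⇒  q = S_e·E_s / (B·(1−ν²)·I_f).
q = 0.013 × 20300 / (1.7 × 0.8631 × 0.86) = 209.1 kPa

q ≈ 209 kPa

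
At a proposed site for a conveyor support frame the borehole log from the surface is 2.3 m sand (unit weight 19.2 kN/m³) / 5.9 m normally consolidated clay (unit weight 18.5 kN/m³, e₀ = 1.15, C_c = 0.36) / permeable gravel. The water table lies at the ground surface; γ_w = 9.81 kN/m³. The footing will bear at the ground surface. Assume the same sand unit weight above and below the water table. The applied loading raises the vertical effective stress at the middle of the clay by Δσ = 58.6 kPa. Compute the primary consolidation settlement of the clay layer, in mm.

S_c ≈ 346 mm

Mid-depth of clay below the ground surface: z = 2.3 + 5.9/2 = 5.25 m.
Total vertical stress at mid-clay: σ_v = 19.2×2.3 + 18.5×2.95 = 98.735 kPa.
Pore pressure: u = 9.81×(5.25 − 0) = 51.503 kPa.
Initial effective stress: σ'_0 = σ_v − u = 98.735 − 51.503 = 47.232 kPa.
Final effective stress: σ'_f = σ'_0 + Δσ = 47.232 + 58.6 = 105.83 kPa.
Normally consolidated clay, so the full stress increment lies on the virgin compression line:
S_c = C_c·H/(1+e₀)·log₁₀(σ'_f/σ'_0) = 0.36×5.9/(1+1.15)×log₁₀(105.83/47.232)
    = 0.98791 × 0.35037 = 0.3461 m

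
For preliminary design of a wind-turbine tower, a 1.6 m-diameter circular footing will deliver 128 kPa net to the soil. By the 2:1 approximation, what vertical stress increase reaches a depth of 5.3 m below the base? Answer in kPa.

By the 2:1 method the load spreads at 1 horizontal : 2 vertical, so at depth z the loaded area has grown by z in each plan dimension:
Δσ ≈ qD²/(D+z)² = 128×1.6²/(1.6+5.3)² = 6.8826 kPa

Δσ_z ≈ 6.88 kPa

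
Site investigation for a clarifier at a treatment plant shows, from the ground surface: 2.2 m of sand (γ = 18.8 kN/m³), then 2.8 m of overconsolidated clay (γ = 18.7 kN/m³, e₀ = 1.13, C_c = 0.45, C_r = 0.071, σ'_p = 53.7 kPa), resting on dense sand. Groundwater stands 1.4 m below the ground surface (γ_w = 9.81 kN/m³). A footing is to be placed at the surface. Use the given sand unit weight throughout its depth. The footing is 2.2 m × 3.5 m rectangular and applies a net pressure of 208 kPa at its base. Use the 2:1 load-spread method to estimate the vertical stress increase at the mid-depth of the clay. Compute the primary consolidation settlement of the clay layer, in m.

S_c ≈ 0.124 m

Mid-depth of clay below the ground surface: z = 2.2 + 2.8/2 = 3.6 m.
Total vertical stress at mid-clay: σ_v = 18.8×2.2 + 18.7×1.4 = 67.54 kPa.
Pore pressure: u = 9.81×(3.6 − 1.4) = 21.582 kPa.
Initial effective stress: σ'_0 = σ_v − u = 67.54 − 21.582 = 45.958 kPa.
Stress increase at mid-clay by the 2:1 spreading method:
Δσ = qBL/((B+z)(L+z)) = 208×2.2×3.5/((2.2+3.6)(3.5+3.6)) = 38.893 kPa
Final effective stress: σ'_f = 45.958 + 38.893 = 84.851 kPa.
σ'_f = 84.851 > σ'_p = 53.7 kPa, so the stress path crosses the preconsolidation pressure — recompression up to σ'_p, then virgin compression beyond:
S_c = H/(1+e₀)·[C_r·log₁₀(σ'_p/σ'_0) + C_c·log₁₀(σ'_f/σ'_p)]
    = 2.8/2.13 × [0.071×log₁₀(53.7/45.958) + 0.45×log₁₀(84.851/53.7)]
    = 1.3146 × [0.0048005 + 0.089407] = 0.1238 m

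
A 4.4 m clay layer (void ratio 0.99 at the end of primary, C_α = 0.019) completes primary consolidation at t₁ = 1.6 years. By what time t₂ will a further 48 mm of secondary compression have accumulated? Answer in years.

S_s = C_α·H/(1+e_p)·log₁₀(t₂/t₁) ⇒ log₁₀(t₂/t₁) = S_s·(1+e_p)/(C_α·H).
log₁₀(t₂/t₁) = 0.048 × (1+0.99) / (0.019×4.4) = 1.143
t₂ = t₁ × 10^1.143 = 1.6 × 13.89 = 22.22 years

t₂ ≈ 22.2 years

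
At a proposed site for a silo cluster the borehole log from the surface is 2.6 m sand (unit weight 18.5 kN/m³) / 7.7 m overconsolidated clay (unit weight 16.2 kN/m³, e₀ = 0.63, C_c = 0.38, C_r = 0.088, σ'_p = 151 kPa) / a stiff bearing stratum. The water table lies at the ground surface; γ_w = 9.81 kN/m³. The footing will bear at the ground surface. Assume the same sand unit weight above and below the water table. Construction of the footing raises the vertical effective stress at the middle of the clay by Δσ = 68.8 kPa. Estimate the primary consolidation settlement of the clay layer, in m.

S_c ≈ 0.162 m

Mid-depth of clay below the ground surface: z = 2.6 + 7.7/2 = 6.45 m.
Total vertical stress at mid-clay: σ_v = 18.5×2.6 + 16.2×3.85 = 110.47 kPa.
Pore pressure: u = 9.81×(6.45 − 0) = 63.275 kPa.
Initial effective stress: σ'_0 = σ_v − u = 110.47 − 63.275 = 47.195 kPa.
Final effective stress: σ'_f = 47.195 + 68.8 = 116 kPa.
σ'_f = 116 ≤ σ'_p = 151 kPa, so the clay remains overconsolidated and only the recompression index applies:
S_c = C_r·H/(1+e₀)·log₁₀(σ'_f/σ'_0) = 0.088×7.7/1.63×log₁₀(116/47.195)
    = 0.4157 × 0.39056 = 0.1624 m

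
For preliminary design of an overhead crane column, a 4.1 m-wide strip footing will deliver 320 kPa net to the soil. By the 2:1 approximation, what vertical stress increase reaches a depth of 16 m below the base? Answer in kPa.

Δσ_z ≈ 65.3 kPa

By the 2:1 method the load spreads at 1 horizontal : 2 vertical, so at depth z the loaded area has grown by z in each plan dimension:
Δσ = qB/(B+z) = 320×4.1/(4.1+16) = 65.274 kPa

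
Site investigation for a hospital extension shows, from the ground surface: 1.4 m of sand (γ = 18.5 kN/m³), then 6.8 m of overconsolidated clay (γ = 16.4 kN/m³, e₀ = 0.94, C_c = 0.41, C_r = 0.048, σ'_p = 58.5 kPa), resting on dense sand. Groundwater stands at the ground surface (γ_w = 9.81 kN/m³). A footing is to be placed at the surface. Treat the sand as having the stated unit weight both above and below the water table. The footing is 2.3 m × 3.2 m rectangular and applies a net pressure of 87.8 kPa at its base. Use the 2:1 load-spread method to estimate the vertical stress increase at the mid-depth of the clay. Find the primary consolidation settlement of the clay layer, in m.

S_c ≈ 0.0208 m

Mid-depth of clay below the ground surface: z = 1.4 + 6.8/2 = 4.8 m.
Total vertical stress at mid-clay: σ_v = 18.5×1.4 + 16.4×3.4 = 81.66 kPa.
Pore pressure: u = 9.81×(4.8 − 0) = 47.088 kPa.
Initial effective stress: σ'_0 = σ_v − u = 81.66 − 47.088 = 34.572 kPa.
Stress increase at mid-clay by the 2:1 spreading method:
Δσ = qBL/((B+z)(L+z)) = 87.8×2.3×3.2/((2.3+4.8)(3.2+4.8)) = 11.377 kPa
Final effective stress: σ'_f = 34.572 + 11.377 = 45.949 kPa.
σ'_f = 45.949 ≤ σ'_p = 58.5 kPa, so the clay remains overconsolidated and only the recompression index applies:
S_c = C_r·H/(1+e₀)·log₁₀(σ'_f/σ'_0) = 0.048×6.8/1.94×log₁₀(45.949/34.572)
    = 0.16825 × 0.12355 = 0.02079 m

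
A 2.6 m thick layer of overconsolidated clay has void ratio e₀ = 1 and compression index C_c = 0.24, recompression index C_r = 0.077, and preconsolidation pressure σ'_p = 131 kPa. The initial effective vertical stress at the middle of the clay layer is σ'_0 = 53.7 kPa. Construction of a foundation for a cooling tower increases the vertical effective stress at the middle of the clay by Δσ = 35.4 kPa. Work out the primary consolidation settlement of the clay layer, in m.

S_c ≈ 0.022 m

Final effective stress: σ'_f = 53.7 + 35.4 = 89.1 kPa.
σ'_f = 89.1 ≤ σ'_p = 131 kPa, so the clay remains overconsolidated and only the recompression index applies:
S_c = C_r·H/(1+e₀)·log₁₀(σ'_f/σ'_0) = 0.077×2.6/2×log₁₀(89.1/53.7)
    = 0.1001 × 0.2199 = 0.02201 m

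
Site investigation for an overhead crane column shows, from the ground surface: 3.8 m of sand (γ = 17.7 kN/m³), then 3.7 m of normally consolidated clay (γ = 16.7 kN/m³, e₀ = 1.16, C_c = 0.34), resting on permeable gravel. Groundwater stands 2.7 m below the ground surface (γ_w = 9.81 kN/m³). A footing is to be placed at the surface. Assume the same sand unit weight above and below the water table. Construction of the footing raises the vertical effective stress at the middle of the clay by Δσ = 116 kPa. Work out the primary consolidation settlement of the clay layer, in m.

S_c ≈ 0.249 m

Mid-depth of clay below the ground surface: z = 3.8 + 3.7/2 = 5.65 m.
Total vertical stress at mid-clay: σ_v = 17.7×3.8 + 16.7×1.85 = 98.155 kPa.
Pore pressure: u = 9.81×(5.65 − 2.7) = 28.94 kPa.
Initial effective stress: σ'_0 = σ_v − u = 98.155 − 28.94 = 69.215 kPa.
Final effective stress: σ'_f = σ'_0 + Δσ = 69.215 + 116 = 185.22 kPa.
Normally consolidated clay, so the full stress increment lies on the virgin compression line:
S_c = C_c·H/(1+e₀)·log₁₀(σ'_f/σ'_0) = 0.34×3.7/(1+1.16)×log₁₀(185.22/69.215)
    = 0.58241 × 0.42749 = 0.249 m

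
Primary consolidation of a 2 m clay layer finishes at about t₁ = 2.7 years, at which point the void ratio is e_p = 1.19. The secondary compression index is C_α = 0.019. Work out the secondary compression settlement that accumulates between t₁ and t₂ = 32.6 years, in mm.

S_s ≈ 18.8 mm

Secondary compression: S_s = C_α·H/(1+e_p)·log₁₀(t₂/t₁)
S_s = 0.019×2/(1+1.19)×log₁₀(32.6/2.7)
    = 0.01735 × 1.082 = 0.01877 m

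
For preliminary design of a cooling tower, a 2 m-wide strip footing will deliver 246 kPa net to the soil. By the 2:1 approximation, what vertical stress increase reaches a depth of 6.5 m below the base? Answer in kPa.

Δσ_z ≈ 57.9 kPa

By the 2:1 method the load spreads at 1 horizontal : 2 vertical, so at depth z the loaded area has grown by z in each plan dimension:
Δσ = qB/(B+z) = 246×2/(2+6.5) = 57.882 kPa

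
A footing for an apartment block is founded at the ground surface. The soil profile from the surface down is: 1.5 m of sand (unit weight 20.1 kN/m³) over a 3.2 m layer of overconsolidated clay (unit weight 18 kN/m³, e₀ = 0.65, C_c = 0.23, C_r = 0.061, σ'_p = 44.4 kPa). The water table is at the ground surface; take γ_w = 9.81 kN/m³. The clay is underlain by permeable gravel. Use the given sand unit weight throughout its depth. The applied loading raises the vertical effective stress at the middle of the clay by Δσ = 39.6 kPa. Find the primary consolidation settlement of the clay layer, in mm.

Mid-depth of clay below the ground surface: z = 1.5 + 3.2/2 = 3.1 m.
Total vertical stress at mid-clay: σ_v = 20.1×1.5 + 18×1.6 = 58.95 kPa.
Pore pressure: u = 9.81×(3.1 − 0) = 30.411 kPa.
Initial effective stress: σ'_0 = σ_v − u = 58.95 − 30.411 = 28.539 kPa.
Final effective stress: σ'_f = 28.539 + 39.6 = 68.139 kPa.
σ'_f = 68.139 > σ'_p = 44.4 kPa, so the stress path crosses the preconsolidation pressure — recompression up to σ'_p, then virgin compression beyond:
S_c = H/(1+e₀)·[C_r·log₁₀(σ'_p/σ'_0) + C_c·log₁₀(σ'_f/σ'_p)]
    = 3.2/1.65 × [0.061×log₁₀(44.4/28.539) + 0.23×log₁₀(68.139/44.4)]
    = 1.9394 × [0.011709 + 0.042783] = 0.1057 m

S_c ≈ 106 mm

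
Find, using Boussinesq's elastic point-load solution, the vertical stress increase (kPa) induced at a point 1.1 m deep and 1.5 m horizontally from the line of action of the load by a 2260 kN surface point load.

Δσ_z ≈ 64.5 kPa

Boussinesq vertical stress below a point load on an elastic half-space:
Δσ_z = 3P/(2πz²) · [1 + (r/z)²]^(−5/2)
r/z = 1.5/1.1 = 1.3636; [1+(r/z)²]^(−5/2) = 0.072322.
Δσ_z = 3×2260/(2π×1.1²) × 0.072322 = 891.79 × 0.072322 = 64.5 kPa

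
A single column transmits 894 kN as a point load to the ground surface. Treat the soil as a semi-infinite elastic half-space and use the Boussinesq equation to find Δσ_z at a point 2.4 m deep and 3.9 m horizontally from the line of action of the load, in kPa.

Boussinesq vertical stress below a point load on an elastic half-space:
Δσ_z = 3P/(2πz²) · [1 + (r/z)²]^(−5/2)
r/z = 3.9/2.4 = 1.625; [1+(r/z)²]^(−5/2) = 0.039542.
Δσ_z = 3×894/(2π×2.4²) × 0.039542 = 74.107 × 0.039542 = 2.93 kPa

Δσ_z ≈ 2.93 kPa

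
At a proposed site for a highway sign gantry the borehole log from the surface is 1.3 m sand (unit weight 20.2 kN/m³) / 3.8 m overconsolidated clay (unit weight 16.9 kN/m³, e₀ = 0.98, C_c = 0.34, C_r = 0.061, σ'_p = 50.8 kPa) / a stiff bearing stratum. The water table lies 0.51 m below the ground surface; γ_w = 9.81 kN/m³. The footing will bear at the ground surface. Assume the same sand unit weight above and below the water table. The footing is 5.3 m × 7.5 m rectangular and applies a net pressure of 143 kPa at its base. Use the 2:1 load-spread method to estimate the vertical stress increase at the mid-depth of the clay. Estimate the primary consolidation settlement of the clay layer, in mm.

Mid-depth of clay below the ground surface: z = 1.3 + 3.8/2 = 3.2 m.
Total vertical stress at mid-clay: σ_v = 20.2×1.3 + 16.9×1.9 = 58.37 kPa.
Pore pressure: u = 9.81×(3.2 − 0.51) = 26.389 kPa.
Initial effective stress: σ'_0 = σ_v − u = 58.37 − 26.389 = 31.981 kPa.
Stress increase at mid-clay by the 2:1 spreading method:
Δσ = qBL/((B+z)(L+z)) = 143×5.3×7.5/((5.3+3.2)(7.5+3.2)) = 62.499 kPa
Final effective stress: σ'_f = 31.981 + 62.499 = 94.48 kPa.
σ'_f = 94.48 > σ'_p = 50.8 kPa, so the stress path crosses the preconsolidation pressure — recompression up to σ'_p, then virgin compression beyond:
S_c = H/(1+e₀)·[C_r·log₁₀(σ'_p/σ'_0) + C_c·log₁₀(σ'_f/σ'_p)]
    = 3.8/1.98 × [0.061×log₁₀(50.8/31.981) + 0.34×log₁₀(94.48/50.8)]
    = 1.9192 × [0.012259 + 0.091622] = 0.1994 m

S_c ≈ 199 mm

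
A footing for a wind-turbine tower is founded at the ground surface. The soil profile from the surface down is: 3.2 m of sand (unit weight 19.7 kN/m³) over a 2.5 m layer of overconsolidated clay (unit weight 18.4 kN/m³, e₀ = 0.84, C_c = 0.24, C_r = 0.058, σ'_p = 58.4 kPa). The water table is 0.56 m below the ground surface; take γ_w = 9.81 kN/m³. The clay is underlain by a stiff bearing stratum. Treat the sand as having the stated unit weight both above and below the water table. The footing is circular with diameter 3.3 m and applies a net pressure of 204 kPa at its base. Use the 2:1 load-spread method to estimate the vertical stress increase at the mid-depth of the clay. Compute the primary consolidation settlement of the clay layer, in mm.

S_c ≈ 59.7 mm

Mid-depth of clay below the ground surface: z = 3.2 + 2.5/2 = 4.45 m.
Total vertical stress at mid-clay: σ_v = 19.7×3.2 + 18.4×1.25 = 86.04 kPa.
Pore pressure: u = 9.81×(4.45 − 0.56) = 38.161 kPa.
Initial effective stress: σ'_0 = σ_v − u = 86.04 − 38.161 = 47.879 kPa.
Stress increase at mid-clay by the 2:1 spreading method:
Δσ ≈ qD²/(D+z)² = 204×3.3²/(3.3+4.45)² = 36.987 kPa
Final effective stress: σ'_f = 47.879 + 36.987 = 84.866 kPa.
σ'_f = 84.866 > σ'_p = 58.4 kPa, so the stress path crosses the preconsolidation pressure — recompression up to σ'_p, then virgin compression beyond:
S_c = H/(1+e₀)·[C_r·log₁₀(σ'_p/σ'_0) + C_c·log₁₀(σ'_f/σ'_p)]
    = 2.5/1.84 × [0.058×log₁₀(58.4/47.879) + 0.24×log₁₀(84.866/58.4)]
    = 1.3587 × [0.0050035 + 0.038957] = 0.05973 m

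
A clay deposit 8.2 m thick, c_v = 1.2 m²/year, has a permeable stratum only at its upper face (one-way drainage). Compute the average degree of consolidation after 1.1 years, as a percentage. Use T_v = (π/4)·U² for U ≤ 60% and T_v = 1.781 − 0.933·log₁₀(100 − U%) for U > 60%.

Drainage path length: H_d = H = 8.2 m (single drainage).
T_v = c_v·t/H_d² = 1.2×1.1/8.2² = 0.019631.
T_v = 0.019631 corresponds to the U ≤ 60% branch:
U = √(4T_v/π) = 0.1581

U ≈ 15.8 %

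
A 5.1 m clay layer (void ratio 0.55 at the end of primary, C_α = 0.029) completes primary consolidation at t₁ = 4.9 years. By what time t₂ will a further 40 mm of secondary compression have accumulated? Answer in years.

t₂ ≈ 12.9 years

S_s = C_α·H/(1+e_p)·log₁₀(t₂/t₁) ⇒ log₁₀(t₂/t₁) = S_s·(1+e_p)/(C_α·H).
log₁₀(t₂/t₁) = 0.04 × (1+0.55) / (0.029×5.1) = 0.4192
t₂ = t₁ × 10^0.4192 = 4.9 × 2.625 = 12.86 years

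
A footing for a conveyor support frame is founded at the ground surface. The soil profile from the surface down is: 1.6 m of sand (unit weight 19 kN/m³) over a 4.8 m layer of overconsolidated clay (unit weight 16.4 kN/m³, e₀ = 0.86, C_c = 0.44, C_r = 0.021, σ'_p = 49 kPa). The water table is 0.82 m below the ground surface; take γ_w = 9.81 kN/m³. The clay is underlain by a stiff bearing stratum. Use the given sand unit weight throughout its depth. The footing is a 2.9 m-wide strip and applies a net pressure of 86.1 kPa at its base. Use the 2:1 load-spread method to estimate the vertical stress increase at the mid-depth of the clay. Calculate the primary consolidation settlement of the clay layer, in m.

S_c ≈ 0.214 m

Mid-depth of clay below the ground surface: z = 1.6 + 4.8/2 = 4 m.
Total vertical stress at mid-clay: σ_v = 19×1.6 + 16.4×2.4 = 69.76 kPa.
Pore pressure: u = 9.81×(4 − 0.82) = 31.196 kPa.
Initial effective stress: σ'_0 = σ_v − u = 69.76 − 31.196 = 38.564 kPa.
Stress increase at mid-clay by the 2:1 spreading method:
Δσ = qB/(B+z) = 86.1×2.9/(2.9+4) = 36.187 kPa
Final effective stress: σ'_f = 38.564 + 36.187 = 74.751 kPa.
σ'_f = 74.751 > σ'_p = 49 kPa, so the stress path crosses the preconsolidation pressure — recompression up to σ'_p, then virgin compression beyond:
S_c = H/(1+e₀)·[C_r·log₁₀(σ'_p/σ'_0) + C_c·log₁₀(σ'_f/σ'_p)]
    = 4.8/1.86 × [0.021×log₁₀(49/38.564) + 0.44×log₁₀(74.751/49)]
    = 2.5806 × [0.0021843 + 0.080705] = 0.2139 m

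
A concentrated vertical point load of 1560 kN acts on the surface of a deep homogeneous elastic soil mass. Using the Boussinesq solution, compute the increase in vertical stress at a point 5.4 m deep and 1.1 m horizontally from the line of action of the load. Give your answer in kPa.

Δσ_z ≈ 23.1 kPa

Boussinesq vertical stress below a point load on an elastic half-space:
Δσ_z = 3P/(2πz²) · [1 + (r/z)²]^(−5/2)
r/z = 1.1/5.4 = 0.2037; [1+(r/z)²]^(−5/2) = 0.90335.
Δσ_z = 3×1560/(2π×5.4²) × 0.90335 = 25.543 × 0.90335 = 23.07 kPa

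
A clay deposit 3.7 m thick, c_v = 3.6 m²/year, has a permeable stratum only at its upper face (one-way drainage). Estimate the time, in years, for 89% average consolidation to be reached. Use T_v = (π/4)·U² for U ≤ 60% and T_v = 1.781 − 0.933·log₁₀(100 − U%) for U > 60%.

Drainage path length: H_d = H = 3.7 m (single drainage).
U > 60%: T_v = 1.781 − 0.933·log₁₀(100 − 89) = 0.80938.
t = T_v·H_d²/c_v = 0.80938×3.7²/3.6 = 3.078 years.

t ≈ 3.08 years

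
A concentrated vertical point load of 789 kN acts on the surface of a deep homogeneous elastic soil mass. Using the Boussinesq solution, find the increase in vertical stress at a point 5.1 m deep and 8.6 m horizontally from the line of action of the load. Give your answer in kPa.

Boussinesq vertical stress below a point load on an elastic half-space:
Δσ_z = 3P/(2πz²) · [1 + (r/z)²]^(−5/2)
r/z = 8.6/5.1 = 1.6863; [1+(r/z)²]^(−5/2) = 0.034528.
Δσ_z = 3×789/(2π×5.1²) × 0.034528 = 14.484 × 0.034528 = 0.5001 kPa

Δσ_z ≈ 0.5 kPa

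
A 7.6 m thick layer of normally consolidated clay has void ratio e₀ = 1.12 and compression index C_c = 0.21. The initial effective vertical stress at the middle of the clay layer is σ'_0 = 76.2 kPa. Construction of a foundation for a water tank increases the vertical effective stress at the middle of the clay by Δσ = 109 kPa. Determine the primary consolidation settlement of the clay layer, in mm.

S_c ≈ 290 mm

Final effective stress: σ'_f = σ'_0 + Δσ = 76.2 + 109 = 185.2 kPa.
Normally consolidated clay, so the full stress increment lies on the virgin compression line:
S_c = C_c·H/(1+e₀)·log₁₀(σ'_f/σ'_0) = 0.21×7.6/(1+1.12)×log₁₀(185.2/76.2)
    = 0.75283 × 0.38569 = 0.2904 m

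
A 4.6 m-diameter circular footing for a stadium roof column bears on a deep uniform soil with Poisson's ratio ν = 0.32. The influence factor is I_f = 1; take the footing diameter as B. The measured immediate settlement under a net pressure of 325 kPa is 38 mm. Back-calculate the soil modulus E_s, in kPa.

E_s ≈ 35300 kPa

S_e = q·B·(1−ν²)/E_s · I_f  ⇒  E_s = q·B·(1−ν²)·I_f / S_e.
E_s = 325 × 4.6 × 0.8976 × 1 / 0.038 = 35310 kPa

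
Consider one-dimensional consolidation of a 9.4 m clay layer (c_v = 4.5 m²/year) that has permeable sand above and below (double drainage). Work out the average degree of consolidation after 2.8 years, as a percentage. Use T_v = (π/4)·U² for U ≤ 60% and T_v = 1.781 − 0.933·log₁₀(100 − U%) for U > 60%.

Drainage path length: H_d = H/2 = 4.7 m (double drainage).
T_v = c_v·t/H_d² = 4.5×2.8/4.7² = 0.57039.
T_v = 0.57039 corresponds to the U > 60% branch:
U = 1 − 10^((1.781 − T_v)/0.933)/100 = 0.8016

U ≈ 80.2 %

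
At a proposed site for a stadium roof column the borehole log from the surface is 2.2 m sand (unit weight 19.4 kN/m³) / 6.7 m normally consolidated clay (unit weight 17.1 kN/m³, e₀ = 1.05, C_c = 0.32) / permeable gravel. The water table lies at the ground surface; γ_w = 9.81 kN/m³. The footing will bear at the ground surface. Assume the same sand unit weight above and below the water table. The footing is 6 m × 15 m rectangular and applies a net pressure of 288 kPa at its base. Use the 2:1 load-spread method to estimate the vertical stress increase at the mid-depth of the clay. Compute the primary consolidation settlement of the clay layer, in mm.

Mid-depth of clay below the ground surface: z = 2.2 + 6.7/2 = 5.55 m.
Total vertical stress at mid-clay: σ_v = 19.4×2.2 + 17.1×3.35 = 99.965 kPa.
Pore pressure: u = 9.81×(5.55 − 0) = 54.446 kPa.
Initial effective stress: σ'_0 = σ_v − u = 99.965 − 54.446 = 45.519 kPa.
Stress increase at mid-clay by the 2:1 spreading method:
Δσ = qBL/((B+z)(L+z)) = 288×6×15/((6+5.55)(15+5.55)) = 109.2 kPa
Final effective stress: σ'_f = σ'_0 + Δσ = 45.519 + 109.2 = 154.72 kPa.
Normally consolidated clay, so the full stress increment lies on the virgin compression line:
S_c = C_c·H/(1+e₀)·log₁₀(σ'_f/σ'_0) = 0.32×6.7/(1+1.05)×log₁₀(154.72/45.519)
    = 1.0459 × 0.53135 = 0.5557 m

S_c ≈ 556 mm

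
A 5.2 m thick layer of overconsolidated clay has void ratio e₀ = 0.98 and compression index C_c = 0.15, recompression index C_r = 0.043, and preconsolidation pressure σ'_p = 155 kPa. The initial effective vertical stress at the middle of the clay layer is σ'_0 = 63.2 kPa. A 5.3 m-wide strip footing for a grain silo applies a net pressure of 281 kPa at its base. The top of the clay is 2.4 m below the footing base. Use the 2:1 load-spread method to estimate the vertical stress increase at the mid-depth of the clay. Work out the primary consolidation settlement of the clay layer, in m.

S_c ≈ 0.0941 m

Mid-depth of clay below the footing base: z = 2.4 + 5.2/2 = 5 m.
Stress increase at mid-clay by the 2:1 spreading method:
Δσ = qB/(B+z) = 281×5.3/(5.3+5) = 144.59 kPa
Final effective stress: σ'_f = 63.2 + 144.59 = 207.79 kPa.
σ'_f = 207.79 > σ'_p = 155 kPa, so the stress path crosses the preconsolidation pressure — recompression up to σ'_p, then virgin compression beyond:
S_c = H/(1+e₀)·[C_r·log₁₀(σ'_p/σ'_0) + C_c·log₁₀(σ'_f/σ'_p)]
    = 5.2/1.98 × [0.043×log₁₀(155/63.2) + 0.15×log₁₀(207.79/155)]
    = 2.6263 × [0.016753 + 0.019094] = 0.09414 m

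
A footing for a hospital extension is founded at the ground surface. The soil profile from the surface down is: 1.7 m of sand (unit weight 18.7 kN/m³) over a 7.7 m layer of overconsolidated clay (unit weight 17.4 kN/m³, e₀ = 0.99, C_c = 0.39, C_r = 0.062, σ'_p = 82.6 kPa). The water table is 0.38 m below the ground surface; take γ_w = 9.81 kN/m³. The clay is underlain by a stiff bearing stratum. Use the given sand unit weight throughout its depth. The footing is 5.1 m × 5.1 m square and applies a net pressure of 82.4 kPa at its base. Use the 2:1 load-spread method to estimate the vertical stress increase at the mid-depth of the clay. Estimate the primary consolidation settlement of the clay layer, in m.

Mid-depth of clay below the ground surface: z = 1.7 + 7.7/2 = 5.55 m.
Total vertical stress at mid-clay: σ_v = 18.7×1.7 + 17.4×3.85 = 98.78 kPa.
Pore pressure: u = 9.81×(5.55 − 0.38) = 50.718 kPa.
Initial effective stress: σ'_0 = σ_v − u = 98.78 − 50.718 = 48.062 kPa.
Stress increase at mid-clay by the 2:1 spreading method:
Δσ = qBL/((B+z)(L+z)) = 82.4×5.1×5.1/((5.1+5.55)(5.1+5.55)) = 18.896 kPa
Final effective stress: σ'_f = 48.062 + 18.896 = 66.958 kPa.
σ'_f = 66.958 ≤ σ'_p = 82.6 kPa, so the clay remains overconsolidated and only the recompression index applies:
S_c = C_r·H/(1+e₀)·log₁₀(σ'_f/σ'_0) = 0.062×7.7/1.99×log₁₀(66.958/48.062)
    = 0.2399 × 0.144 = 0.03455 m

S_c ≈ 0.0345 m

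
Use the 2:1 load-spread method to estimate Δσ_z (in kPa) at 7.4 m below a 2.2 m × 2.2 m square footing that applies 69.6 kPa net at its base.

By the 2:1 method the load spreads at 1 horizontal : 2 vertical, so at depth z the loaded area has grown by z in each plan dimension:
Δσ = qBL/((B+z)(L+z)) = 69.6×2.2×2.2/((2.2+7.4)(2.2+7.4)) = 3.6552 kPa

Δσ_z ≈ 3.66 kPa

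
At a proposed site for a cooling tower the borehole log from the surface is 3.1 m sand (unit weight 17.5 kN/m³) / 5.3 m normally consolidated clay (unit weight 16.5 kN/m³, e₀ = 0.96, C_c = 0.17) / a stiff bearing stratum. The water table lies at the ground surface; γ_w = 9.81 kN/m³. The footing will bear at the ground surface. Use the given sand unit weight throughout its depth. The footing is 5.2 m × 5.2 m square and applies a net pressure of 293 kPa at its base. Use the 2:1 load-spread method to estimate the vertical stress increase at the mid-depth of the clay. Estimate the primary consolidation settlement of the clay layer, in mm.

Mid-depth of clay below the ground surface: z = 3.1 + 5.3/2 = 5.75 m.
Total vertical stress at mid-clay: σ_v = 17.5×3.1 + 16.5×2.65 = 97.975 kPa.
Pore pressure: u = 9.81×(5.75 − 0) = 56.408 kPa.
Initial effective stress: σ'_0 = σ_v − u = 97.975 − 56.408 = 41.567 kPa.
Stress increase at mid-clay by the 2:1 spreading method:
Δσ = qBL/((B+z)(L+z)) = 293×5.2×5.2/((5.2+5.75)(5.2+5.75)) = 66.076 kPa
Final effective stress: σ'_f = σ'_0 + Δσ = 41.567 + 66.076 = 107.64 kPa.
Normally consolidated clay, so the full stress increment lies on the virgin compression line:
S_c = C_c·H/(1+e₀)·log₁₀(σ'_f/σ'_0) = 0.17×5.3/(1+0.96)×log₁₀(107.64/41.567)
    = 0.45969 × 0.41323 = 0.19 m

S_c ≈ 190 mm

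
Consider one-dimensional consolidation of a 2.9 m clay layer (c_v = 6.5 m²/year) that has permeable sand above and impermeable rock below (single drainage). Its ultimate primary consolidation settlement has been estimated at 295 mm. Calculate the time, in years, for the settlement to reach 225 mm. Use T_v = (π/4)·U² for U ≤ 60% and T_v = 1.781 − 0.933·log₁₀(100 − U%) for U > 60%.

t ≈ 0.644 years

Drainage path length: H_d = H = 2.9 m (single drainage).
U = S(t)/S_ult = 225/295 = 0.7627.
U > 60%: T_v = 1.781 − 0.933·log₁₀(100 − 76.271) = 0.49787.
t = T_v·H_d²/c_v = 0.49787×2.9²/6.5 = 0.6442 years.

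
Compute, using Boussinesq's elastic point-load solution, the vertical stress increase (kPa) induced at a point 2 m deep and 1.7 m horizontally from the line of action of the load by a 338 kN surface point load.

Δσ_z ≈ 10.4 kPa

Boussinesq vertical stress below a point load on an elastic half-space:
Δσ_z = 3P/(2πz²) · [1 + (r/z)²]^(−5/2)
r/z = 1.7/2 = 0.85; [1+(r/z)²]^(−5/2) = 0.2568.
Δσ_z = 3×338/(2π×2²) × 0.2568 = 40.346 × 0.2568 = 10.36 kPa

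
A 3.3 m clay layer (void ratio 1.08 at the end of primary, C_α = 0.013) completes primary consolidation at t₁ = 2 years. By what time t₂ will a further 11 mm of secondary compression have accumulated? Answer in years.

S_s = C_α·H/(1+e_p)·log₁₀(t₂/t₁) ⇒ log₁₀(t₂/t₁) = S_s·(1+e_p)/(C_α·H).
log₁₀(t₂/t₁) = 0.011 × (1+1.08) / (0.013×3.3) = 0.5333
t₂ = t₁ × 10^0.5333 = 2 × 3.415 = 6.829 years

t₂ ≈ 6.83 years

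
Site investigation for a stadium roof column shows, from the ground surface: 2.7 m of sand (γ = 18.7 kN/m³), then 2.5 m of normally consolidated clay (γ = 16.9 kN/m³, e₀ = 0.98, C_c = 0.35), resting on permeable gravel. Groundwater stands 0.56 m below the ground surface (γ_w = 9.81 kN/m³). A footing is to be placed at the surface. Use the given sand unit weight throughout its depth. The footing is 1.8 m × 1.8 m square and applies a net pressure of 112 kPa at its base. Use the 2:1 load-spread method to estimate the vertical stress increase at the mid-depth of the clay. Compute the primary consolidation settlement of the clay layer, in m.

S_c ≈ 0.0483 m

Mid-depth of clay below the ground surface: z = 2.7 + 2.5/2 = 3.95 m.
Total vertical stress at mid-clay: σ_v = 18.7×2.7 + 16.9×1.25 = 71.615 kPa.
Pore pressure: u = 9.81×(3.95 − 0.56) = 33.256 kPa.
Initial effective stress: σ'_0 = σ_v − u = 71.615 − 33.256 = 38.359 kPa.
Stress increase at mid-clay by the 2:1 spreading method:
Δσ = qBL/((B+z)(L+z)) = 112×1.8×1.8/((1.8+3.95)(1.8+3.95)) = 10.976 kPa
Final effective stress: σ'_f = σ'_0 + Δσ = 38.359 + 10.976 = 49.335 kPa.
Normally consolidated clay, so the full stress increment lies on the virgin compression line:
S_c = C_c·H/(1+e₀)·log₁₀(σ'_f/σ'_0) = 0.35×2.5/(1+0.98)×log₁₀(49.335/38.359)
    = 0.44192 × 0.10929 = 0.0483 m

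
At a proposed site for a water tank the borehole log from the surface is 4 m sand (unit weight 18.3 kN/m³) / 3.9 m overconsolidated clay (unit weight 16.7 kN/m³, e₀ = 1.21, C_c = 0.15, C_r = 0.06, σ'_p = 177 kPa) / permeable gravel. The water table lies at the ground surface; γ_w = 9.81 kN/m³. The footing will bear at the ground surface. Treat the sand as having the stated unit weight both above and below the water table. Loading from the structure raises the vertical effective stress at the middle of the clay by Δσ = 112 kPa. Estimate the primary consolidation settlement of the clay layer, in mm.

S_c ≈ 55.8 mm

Mid-depth of clay below the ground surface: z = 4 + 3.9/2 = 5.95 m.
Total vertical stress at mid-clay: σ_v = 18.3×4 + 16.7×1.95 = 105.77 kPa.
Pore pressure: u = 9.81×(5.95 − 0) = 58.37 kPa.
Initial effective stress: σ'_0 = σ_v − u = 105.77 − 58.37 = 47.4 kPa.
Final effective stress: σ'_f = 47.4 + 112 = 159.4 kPa.
σ'_f = 159.4 ≤ σ'_p = 177 kPa, so the clay remains overconsolidated and only the recompression index applies:
S_c = C_r·H/(1+e₀)·log₁₀(σ'_f/σ'_0) = 0.06×3.9/2.21×log₁₀(159.4/47.4)
    = 0.10588 × 0.52671 = 0.05577 m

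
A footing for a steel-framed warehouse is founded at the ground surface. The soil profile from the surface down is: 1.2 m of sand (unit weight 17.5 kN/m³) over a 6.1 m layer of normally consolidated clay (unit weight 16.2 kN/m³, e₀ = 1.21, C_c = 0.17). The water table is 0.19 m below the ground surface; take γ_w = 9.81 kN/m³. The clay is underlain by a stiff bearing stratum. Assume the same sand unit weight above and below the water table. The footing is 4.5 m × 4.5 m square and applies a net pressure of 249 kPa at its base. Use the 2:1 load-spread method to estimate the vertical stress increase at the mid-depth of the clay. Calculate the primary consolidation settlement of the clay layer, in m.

S_c ≈ 0.234 m

Mid-depth of clay below the ground surface: z = 1.2 + 6.1/2 = 4.25 m.
Total vertical stress at mid-clay: σ_v = 17.5×1.2 + 16.2×3.05 = 70.41 kPa.
Pore pressure: u = 9.81×(4.25 − 0.19) = 39.829 kPa.
Initial effective stress: σ'_0 = σ_v − u = 70.41 − 39.829 = 30.581 kPa.
Stress increase at mid-clay by the 2:1 spreading method:
Δσ = qBL/((B+z)(L+z)) = 249×4.5×4.5/((4.5+4.25)(4.5+4.25)) = 65.858 kPa
Final effective stress: σ'_f = σ'_0 + Δσ = 30.581 + 65.858 = 96.439 kPa.
Normally consolidated clay, so the full stress increment lies on the virgin compression line:
S_c = C_c·H/(1+e₀)·log₁₀(σ'_f/σ'_0) = 0.17×6.1/(1+1.21)×log₁₀(96.439/30.581)
    = 0.46923 × 0.4988 = 0.2341 m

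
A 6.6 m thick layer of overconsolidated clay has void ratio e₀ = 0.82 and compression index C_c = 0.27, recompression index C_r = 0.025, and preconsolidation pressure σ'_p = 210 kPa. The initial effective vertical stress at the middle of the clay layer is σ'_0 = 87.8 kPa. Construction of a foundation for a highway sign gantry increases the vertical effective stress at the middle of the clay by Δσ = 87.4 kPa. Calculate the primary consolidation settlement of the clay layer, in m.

Final effective stress: σ'_f = 87.8 + 87.4 = 175.2 kPa.
σ'_f = 175.2 ≤ σ'_p = 210 kPa, so the clay remains overconsolidated and only the recompression index applies:
S_c = C_r·H/(1+e₀)·log₁₀(σ'_f/σ'_0) = 0.025×6.6/1.82×log₁₀(175.2/87.8)
    = 0.09066 × 0.30004 = 0.0272 m

S_c ≈ 0.0272 m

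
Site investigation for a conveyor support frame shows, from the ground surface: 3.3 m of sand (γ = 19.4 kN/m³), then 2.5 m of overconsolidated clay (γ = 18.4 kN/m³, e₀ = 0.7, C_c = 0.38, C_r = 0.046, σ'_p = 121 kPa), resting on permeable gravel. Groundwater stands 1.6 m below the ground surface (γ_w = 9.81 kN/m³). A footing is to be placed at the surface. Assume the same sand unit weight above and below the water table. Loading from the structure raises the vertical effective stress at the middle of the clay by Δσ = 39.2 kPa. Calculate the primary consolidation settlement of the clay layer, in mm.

Mid-depth of clay below the ground surface: z = 3.3 + 2.5/2 = 4.55 m.
Total vertical stress at mid-clay: σ_v = 19.4×3.3 + 18.4×1.25 = 87.02 kPa.
Pore pressure: u = 9.81×(4.55 − 1.6) = 28.94 kPa.
Initial effective stress: σ'_0 = σ_v − u = 87.02 − 28.94 = 58.08 kPa.
Final effective stress: σ'_f = 58.08 + 39.2 = 97.28 kPa.
σ'_f = 97.28 ≤ σ'_p = 121 kPa, so the clay remains overconsolidated and only the recompression index applies:
S_c = C_r·H/(1+e₀)·log₁₀(σ'_f/σ'_0) = 0.046×2.5/1.7×log₁₀(97.28/58.08)
    = 0.067648 × 0.224 = 0.01515 m

S_c ≈ 15.2 mm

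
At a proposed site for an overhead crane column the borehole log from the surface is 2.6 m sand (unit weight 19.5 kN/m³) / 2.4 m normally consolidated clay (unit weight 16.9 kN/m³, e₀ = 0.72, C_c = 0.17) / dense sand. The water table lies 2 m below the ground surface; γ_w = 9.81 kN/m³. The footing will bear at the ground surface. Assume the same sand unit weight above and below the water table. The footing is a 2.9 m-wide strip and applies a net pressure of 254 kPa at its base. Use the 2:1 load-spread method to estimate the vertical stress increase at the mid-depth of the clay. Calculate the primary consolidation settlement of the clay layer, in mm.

Mid-depth of clay below the ground surface: z = 2.6 + 2.4/2 = 3.8 m.
Total vertical stress at mid-clay: σ_v = 19.5×2.6 + 16.9×1.2 = 70.98 kPa.
Pore pressure: u = 9.81×(3.8 − 2) = 17.658 kPa.
Initial effective stress: σ'_0 = σ_v − u = 70.98 − 17.658 = 53.322 kPa.
Stress increase at mid-clay by the 2:1 spreading method:
Δσ = qB/(B+z) = 254×2.9/(2.9+3.8) = 109.94 kPa
Final effective stress: σ'_f = σ'_0 + Δσ = 53.322 + 109.94 = 163.26 kPa.
Normally consolidated clay, so the full stress increment lies on the virgin compression line:
S_c = C_c·H/(1+e₀)·log₁₀(σ'_f/σ'_0) = 0.17×2.4/(1+0.72)×log₁₀(163.26/53.322)
    = 0.23721 × 0.48597 = 0.1153 m

S_c ≈ 115 mm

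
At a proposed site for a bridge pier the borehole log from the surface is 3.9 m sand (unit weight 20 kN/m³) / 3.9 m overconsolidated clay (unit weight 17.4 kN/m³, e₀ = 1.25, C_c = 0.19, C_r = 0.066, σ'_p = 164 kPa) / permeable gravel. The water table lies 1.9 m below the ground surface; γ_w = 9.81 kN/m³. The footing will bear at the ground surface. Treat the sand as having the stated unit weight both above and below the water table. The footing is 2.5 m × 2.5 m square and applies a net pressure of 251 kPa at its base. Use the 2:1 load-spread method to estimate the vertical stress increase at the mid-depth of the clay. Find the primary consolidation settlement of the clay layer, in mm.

Mid-depth of clay below the ground surface: z = 3.9 + 3.9/2 = 5.85 m.
Total vertical stress at mid-clay: σ_v = 20×3.9 + 17.4×1.95 = 111.93 kPa.
Pore pressure: u = 9.81×(5.85 − 1.9) = 38.75 kPa.
Initial effective stress: σ'_0 = σ_v − u = 111.93 − 38.75 = 73.18 kPa.
Stress increase at mid-clay by the 2:1 spreading method:
Δσ = qBL/((B+z)(L+z)) = 251×2.5×2.5/((2.5+5.85)(2.5+5.85)) = 22.5 kPa
Final effective stress: σ'_f = 73.18 + 22.5 = 95.68 kPa.
σ'_f = 95.68 ≤ σ'_p = 164 kPa, so the clay remains overconsolidated and only the recompression index applies:
S_c = C_r·H/(1+e₀)·log₁₀(σ'_f/σ'_0) = 0.066×3.9/2.25×log₁₀(95.68/73.18)
    = 0.1144 × 0.11643 = 0.01332 m

S_c ≈ 13.3 mm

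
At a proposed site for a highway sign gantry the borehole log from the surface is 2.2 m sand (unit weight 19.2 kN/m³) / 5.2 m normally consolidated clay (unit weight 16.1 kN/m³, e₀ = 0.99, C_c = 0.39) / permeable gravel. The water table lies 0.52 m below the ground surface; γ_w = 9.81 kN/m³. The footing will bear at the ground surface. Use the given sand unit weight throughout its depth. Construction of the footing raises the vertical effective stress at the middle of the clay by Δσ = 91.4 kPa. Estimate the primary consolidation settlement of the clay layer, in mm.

Mid-depth of clay below the ground surface: z = 2.2 + 5.2/2 = 4.8 m.
Total vertical stress at mid-clay: σ_v = 19.2×2.2 + 16.1×2.6 = 84.1 kPa.
Pore pressure: u = 9.81×(4.8 − 0.52) = 41.987 kPa.
Initial effective stress: σ'_0 = σ_v − u = 84.1 − 41.987 = 42.113 kPa.
Final effective stress: σ'_f = σ'_0 + Δσ = 42.113 + 91.4 = 133.51 kPa.
Normally consolidated clay, so the full stress increment lies on the virgin compression line:
S_c = C_c·H/(1+e₀)·log₁₀(σ'_f/σ'_0) = 0.39×5.2/(1+0.99)×log₁₀(133.51/42.113)
    = 1.0191 × 0.5011 = 0.5107 m

S_c ≈ 511 mm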